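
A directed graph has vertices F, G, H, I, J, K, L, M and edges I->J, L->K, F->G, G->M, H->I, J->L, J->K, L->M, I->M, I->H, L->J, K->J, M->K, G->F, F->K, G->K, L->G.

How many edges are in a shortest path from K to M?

3

Distance 0: K.
Distance 1: J.
Distance 2: L.
Distance 3: G, M — contains M.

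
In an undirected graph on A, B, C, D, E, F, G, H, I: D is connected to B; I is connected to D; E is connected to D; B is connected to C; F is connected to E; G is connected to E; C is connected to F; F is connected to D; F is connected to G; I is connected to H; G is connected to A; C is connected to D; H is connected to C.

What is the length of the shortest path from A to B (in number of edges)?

4

Distance 0: A.
Distance 1: G.
Distance 2: E, F.
Distance 3: C, D.
Distance 4: B, H, I — contains B.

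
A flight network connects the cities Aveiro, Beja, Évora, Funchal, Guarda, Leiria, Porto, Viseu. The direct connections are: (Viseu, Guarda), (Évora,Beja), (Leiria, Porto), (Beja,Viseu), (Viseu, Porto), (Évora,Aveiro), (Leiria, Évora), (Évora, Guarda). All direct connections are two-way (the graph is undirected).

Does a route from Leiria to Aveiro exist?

Yes

Explore from Leiria.
Distance 1: reach Évora, Porto.
Distance 2: reach Aveiro, Beja, Guarda, Viseu.
Found Aveiro.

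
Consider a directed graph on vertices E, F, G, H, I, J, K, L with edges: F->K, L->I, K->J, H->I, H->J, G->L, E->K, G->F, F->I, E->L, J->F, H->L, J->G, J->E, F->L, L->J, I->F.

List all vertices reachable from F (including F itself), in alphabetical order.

Start at F.
Its neighbours: I, K, L.
Then their neighbours: J.
Then next layer: E, G.
Nothing further is reachable.

E, F, G, I, J, K, L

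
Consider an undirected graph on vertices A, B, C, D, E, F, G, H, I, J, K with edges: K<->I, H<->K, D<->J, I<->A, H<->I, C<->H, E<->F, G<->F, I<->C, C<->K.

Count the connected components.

4

From A: component {A, C, H, I, K}.
From B: component {B}.
From D: component {D, J}.
From E: component {E, F, G}.
That's 4 components.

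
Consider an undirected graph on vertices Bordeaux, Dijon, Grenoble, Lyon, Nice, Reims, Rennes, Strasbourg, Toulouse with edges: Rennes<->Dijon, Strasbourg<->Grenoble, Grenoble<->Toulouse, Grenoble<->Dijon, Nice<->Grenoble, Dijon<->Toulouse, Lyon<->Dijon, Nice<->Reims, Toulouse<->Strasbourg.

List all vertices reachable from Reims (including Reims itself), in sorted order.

Start at Reims.
Its neighbours: Nice.
Then their neighbours: Grenoble.
Then next layer: Dijon, Strasbourg, Toulouse.
Then next layer: Lyon, Rennes.
Nothing further is reachable.

Dijon, Grenoble, Lyon, Nice, Reims, Rennes, Strasbourg, Toulouse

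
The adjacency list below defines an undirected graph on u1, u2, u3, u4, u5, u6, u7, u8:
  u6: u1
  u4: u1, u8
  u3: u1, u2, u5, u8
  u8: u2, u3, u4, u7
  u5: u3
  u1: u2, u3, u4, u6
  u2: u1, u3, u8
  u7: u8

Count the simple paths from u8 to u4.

5

u8–u2–u1–u4
u8–u2–u3–u1–u4
u8–u3–u1–u4
u8–u3–u2–u1–u4
u8–u4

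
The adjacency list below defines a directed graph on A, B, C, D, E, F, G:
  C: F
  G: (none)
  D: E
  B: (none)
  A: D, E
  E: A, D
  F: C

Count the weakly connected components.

From A: component {A, D, E}.
From B: component {B}.
From C: component {C, F}.
From G: component {G}.
That's 4 components.

4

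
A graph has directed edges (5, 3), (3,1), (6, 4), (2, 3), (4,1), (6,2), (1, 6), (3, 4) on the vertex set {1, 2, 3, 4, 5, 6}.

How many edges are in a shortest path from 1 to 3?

Distance 0: 1.
Distance 1: 6.
Distance 2: 2, 4.
Distance 3: 3 — contains 3.

3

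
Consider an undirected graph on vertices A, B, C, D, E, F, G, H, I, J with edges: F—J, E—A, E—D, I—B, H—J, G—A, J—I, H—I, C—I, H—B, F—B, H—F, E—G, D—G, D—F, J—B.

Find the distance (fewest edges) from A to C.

6

Distance 0: A.
Distance 1: E, G.
Distance 2: D.
Distance 3: F.
Distance 4: B, H, J.
Distance 5: I.
Distance 6: C — contains C.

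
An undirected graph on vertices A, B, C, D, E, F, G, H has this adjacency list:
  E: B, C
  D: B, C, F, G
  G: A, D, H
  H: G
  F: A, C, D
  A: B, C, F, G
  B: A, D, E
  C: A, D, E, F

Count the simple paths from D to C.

10

D–B–A–C
D–B–A–F–C
D–B–E–C
D–C
D–F–A–B–E–C
D–F–A–C
D–F–C
D–G–A–B–E–C
D–G–A–C
D–G–A–F–C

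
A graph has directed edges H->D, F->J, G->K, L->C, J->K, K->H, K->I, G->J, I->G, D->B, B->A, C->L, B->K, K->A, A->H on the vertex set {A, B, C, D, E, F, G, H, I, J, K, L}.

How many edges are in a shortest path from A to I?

Distance 0: A.
Distance 1: H.
Distance 2: D.
Distance 3: B.
Distance 4: K.
Distance 5: I — contains I.

5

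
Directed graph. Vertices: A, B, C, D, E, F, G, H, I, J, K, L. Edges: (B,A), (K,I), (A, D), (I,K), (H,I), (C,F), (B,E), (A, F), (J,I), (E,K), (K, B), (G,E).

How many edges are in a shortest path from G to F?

Distance 0: G.
Distance 1: E.
Distance 2: K.
Distance 3: B, I.
Distance 4: A.
Distance 5: D, F — contains F.

5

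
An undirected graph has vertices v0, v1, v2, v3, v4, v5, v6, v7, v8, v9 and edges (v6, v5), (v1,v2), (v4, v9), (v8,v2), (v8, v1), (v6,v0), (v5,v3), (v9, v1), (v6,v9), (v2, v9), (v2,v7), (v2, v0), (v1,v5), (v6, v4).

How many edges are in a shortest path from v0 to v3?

Distance 0: v0.
Distance 1: v2, v6.
Distance 2: v1, v4, v5, v7, v8, v9.
Distance 3: v3 — contains v3.

3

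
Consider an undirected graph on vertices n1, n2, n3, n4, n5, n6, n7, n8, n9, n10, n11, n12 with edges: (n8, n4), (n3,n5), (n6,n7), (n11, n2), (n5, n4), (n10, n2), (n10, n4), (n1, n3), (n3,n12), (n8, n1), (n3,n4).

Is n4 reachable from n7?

No

Explore from n7.
Distance 1: reach n6.
The search is exhausted without reaching n4; it lies in a different component.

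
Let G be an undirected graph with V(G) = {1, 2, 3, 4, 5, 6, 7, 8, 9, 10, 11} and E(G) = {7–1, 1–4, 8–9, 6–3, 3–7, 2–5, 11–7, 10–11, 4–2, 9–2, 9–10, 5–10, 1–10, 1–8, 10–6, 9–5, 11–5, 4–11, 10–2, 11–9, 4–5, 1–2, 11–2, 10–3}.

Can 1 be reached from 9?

Explore from 9.
Distance 1: reach 2, 5, 8, 10, 11.
Distance 2: reach 1, 3, 4, 6, 7.
Found 1.

Yes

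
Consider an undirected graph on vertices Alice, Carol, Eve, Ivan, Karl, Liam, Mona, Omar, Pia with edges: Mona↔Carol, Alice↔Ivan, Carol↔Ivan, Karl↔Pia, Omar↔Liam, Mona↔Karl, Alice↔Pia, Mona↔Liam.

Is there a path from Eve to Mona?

No

Eve has no edges, so nothing is reachable from it.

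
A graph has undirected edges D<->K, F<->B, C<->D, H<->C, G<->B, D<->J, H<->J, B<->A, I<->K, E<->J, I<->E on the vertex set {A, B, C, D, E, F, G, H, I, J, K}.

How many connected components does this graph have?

From A: component {A, B, F, G}.
From C: component {C, D, E, H, I, J, K}.
That's 2 components.

2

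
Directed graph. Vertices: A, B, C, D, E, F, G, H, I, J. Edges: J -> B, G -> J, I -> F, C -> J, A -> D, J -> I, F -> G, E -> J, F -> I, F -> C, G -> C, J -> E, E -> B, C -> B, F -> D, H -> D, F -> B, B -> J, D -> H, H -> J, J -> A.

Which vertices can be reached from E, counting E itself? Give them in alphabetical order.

A, B, C, D, E, F, G, H, I, J

Start at E.
Its neighbours: B, J.
Then their neighbours: A, I.
Then next layer: D, F.
Then next layer: C, G, H.
Every vertex is now reached.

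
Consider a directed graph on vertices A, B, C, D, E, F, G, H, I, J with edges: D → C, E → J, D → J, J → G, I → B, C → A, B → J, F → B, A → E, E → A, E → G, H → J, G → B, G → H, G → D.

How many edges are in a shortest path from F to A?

6

Distance 0: F.
Distance 1: B.
Distance 2: J.
Distance 3: G.
Distance 4: D, H.
Distance 5: C.
Distance 6: A — contains A.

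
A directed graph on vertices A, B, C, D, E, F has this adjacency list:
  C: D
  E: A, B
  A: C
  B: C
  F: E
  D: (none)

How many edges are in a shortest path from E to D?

3

Distance 0: E.
Distance 1: A, B.
Distance 2: C.
Distance 3: D — contains D.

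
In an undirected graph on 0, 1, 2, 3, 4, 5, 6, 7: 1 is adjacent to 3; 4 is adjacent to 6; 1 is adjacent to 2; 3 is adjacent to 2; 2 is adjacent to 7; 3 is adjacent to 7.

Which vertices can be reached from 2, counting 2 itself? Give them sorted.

Start at 2.
Its neighbours: 1, 3, 7.
Nothing further is reachable.

1, 2, 3, 7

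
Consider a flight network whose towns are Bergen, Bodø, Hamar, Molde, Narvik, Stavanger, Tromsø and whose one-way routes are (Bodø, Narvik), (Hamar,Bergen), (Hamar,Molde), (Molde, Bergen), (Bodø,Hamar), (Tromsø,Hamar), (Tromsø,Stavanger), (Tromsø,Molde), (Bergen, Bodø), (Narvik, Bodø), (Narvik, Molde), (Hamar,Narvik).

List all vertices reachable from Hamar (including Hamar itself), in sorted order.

Bergen, Bodø, Hamar, Molde, Narvik

Start at Hamar.
Its neighbours: Bergen, Molde, Narvik.
Then their neighbours: Bodø.
Nothing further is reachable.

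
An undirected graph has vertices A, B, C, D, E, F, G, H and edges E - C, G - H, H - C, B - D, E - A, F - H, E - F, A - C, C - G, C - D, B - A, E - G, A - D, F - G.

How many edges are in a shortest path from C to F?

2

Distance 0: C.
Distance 1: A, D, E, G, H.
Distance 2: B, F — contains F.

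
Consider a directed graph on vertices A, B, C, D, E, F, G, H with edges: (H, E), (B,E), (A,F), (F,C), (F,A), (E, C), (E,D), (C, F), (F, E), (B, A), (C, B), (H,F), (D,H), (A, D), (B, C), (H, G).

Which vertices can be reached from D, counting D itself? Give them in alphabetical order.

A, B, C, D, E, F, G, H

Start at D.
Its neighbours: H.
Then their neighbours: E, F, G.
Then next layer: A, C.
Then next layer: B.
Every vertex is now reached.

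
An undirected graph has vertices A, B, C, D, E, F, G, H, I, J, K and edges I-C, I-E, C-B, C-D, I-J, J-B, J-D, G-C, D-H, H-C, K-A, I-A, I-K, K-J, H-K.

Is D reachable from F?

No

F has no edges, so nothing is reachable from it.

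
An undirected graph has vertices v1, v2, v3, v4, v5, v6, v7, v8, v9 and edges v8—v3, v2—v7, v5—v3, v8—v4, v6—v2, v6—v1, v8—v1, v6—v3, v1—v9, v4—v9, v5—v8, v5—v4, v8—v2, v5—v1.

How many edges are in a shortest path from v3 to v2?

2

Distance 0: v3.
Distance 1: v5, v6, v8.
Distance 2: v1, v2, v4 — contains v2.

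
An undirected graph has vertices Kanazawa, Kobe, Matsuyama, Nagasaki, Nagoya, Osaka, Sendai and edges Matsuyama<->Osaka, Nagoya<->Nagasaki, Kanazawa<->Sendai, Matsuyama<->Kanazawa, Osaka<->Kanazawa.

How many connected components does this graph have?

From Kanazawa: component {Kanazawa, Matsuyama, Osaka, Sendai}.
From Kobe: component {Kobe}.
From Nagasaki: component {Nagasaki, Nagoya}.
That's 3 components.

3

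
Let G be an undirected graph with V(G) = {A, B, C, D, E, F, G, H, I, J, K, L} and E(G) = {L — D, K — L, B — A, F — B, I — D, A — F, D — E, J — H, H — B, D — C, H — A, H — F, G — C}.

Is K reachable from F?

Explore from F.
Distance 1: reach A, B, H.
Distance 2: reach J.
The search is exhausted without reaching K; it lies in a different component.

No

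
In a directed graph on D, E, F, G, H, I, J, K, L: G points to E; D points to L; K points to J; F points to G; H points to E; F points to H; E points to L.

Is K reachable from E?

No

Explore from E.
Distance 1: reach L.
The search from E is exhausted; no directed path reaches K.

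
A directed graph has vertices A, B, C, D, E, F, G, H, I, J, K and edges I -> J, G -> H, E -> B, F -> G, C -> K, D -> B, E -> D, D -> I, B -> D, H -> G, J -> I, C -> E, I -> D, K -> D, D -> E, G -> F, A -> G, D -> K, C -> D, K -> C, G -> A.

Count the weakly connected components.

2

From A: component {A, F, G, H}.
From B: component {B, C, D, E, I, J, K}.
That's 2 components.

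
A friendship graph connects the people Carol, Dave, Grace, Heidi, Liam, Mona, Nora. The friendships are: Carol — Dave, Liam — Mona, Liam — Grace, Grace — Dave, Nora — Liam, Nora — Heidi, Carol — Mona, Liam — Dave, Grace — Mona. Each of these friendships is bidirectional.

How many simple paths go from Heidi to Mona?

5

Heidi–Nora–Liam–Dave–Carol–Mona
Heidi–Nora–Liam–Dave–Grace–Mona
Heidi–Nora–Liam–Grace–Dave–Carol–Mona
Heidi–Nora–Liam–Grace–Mona
Heidi–Nora–Liam–Mona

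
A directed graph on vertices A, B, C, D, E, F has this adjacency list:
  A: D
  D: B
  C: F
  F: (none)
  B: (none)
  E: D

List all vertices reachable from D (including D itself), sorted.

Start at D.
Its neighbours: B.
Nothing further is reachable.

B, D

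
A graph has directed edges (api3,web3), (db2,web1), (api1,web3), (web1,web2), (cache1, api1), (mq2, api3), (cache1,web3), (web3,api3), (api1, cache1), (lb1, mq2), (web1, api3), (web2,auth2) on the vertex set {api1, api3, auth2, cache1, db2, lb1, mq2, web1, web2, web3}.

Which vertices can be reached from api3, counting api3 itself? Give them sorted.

Start at api3.
Its neighbours: web3.
Nothing further is reachable.

api3, web3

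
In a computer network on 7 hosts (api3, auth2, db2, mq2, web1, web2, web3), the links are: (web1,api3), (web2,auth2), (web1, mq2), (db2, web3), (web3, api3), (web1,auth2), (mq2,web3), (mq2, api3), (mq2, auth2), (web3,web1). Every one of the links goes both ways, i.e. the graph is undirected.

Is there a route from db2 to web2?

Explore from db2.
Distance 1: reach web3.
Distance 2: reach api3, mq2, web1.
Distance 3: reach auth2.
Distance 4: reach web2.
Found web2.

Yes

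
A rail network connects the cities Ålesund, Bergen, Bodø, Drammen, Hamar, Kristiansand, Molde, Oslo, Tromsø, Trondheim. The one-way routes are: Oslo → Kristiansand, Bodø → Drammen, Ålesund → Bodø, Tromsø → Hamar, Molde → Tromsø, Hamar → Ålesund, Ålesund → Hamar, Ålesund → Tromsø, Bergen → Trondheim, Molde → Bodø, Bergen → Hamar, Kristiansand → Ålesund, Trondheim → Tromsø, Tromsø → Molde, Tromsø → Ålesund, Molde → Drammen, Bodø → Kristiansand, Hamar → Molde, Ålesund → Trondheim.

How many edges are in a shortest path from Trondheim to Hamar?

Distance 0: Trondheim.
Distance 1: Tromsø.
Distance 2: Ålesund, Hamar, Molde — contains Hamar.

2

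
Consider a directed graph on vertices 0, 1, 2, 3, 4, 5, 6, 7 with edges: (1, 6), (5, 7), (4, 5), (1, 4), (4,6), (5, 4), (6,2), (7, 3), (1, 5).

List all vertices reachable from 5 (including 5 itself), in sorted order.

Start at 5.
Its neighbours: 4, 7.
Then their neighbours: 3, 6.
Then next layer: 2.
Nothing further is reachable.

2, 3, 4, 5, 6, 7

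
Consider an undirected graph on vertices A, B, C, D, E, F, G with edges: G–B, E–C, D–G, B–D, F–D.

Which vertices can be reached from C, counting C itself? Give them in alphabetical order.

Start at C.
Its neighbours: E.
Nothing further is reachable.

C, E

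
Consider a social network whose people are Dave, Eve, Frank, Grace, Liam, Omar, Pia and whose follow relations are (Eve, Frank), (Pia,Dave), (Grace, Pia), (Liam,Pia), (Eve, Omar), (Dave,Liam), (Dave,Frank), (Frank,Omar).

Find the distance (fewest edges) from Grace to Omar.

4

Distance 0: Grace.
Distance 1: Pia.
Distance 2: Dave.
Distance 3: Frank, Liam.
Distance 4: Omar — contains Omar.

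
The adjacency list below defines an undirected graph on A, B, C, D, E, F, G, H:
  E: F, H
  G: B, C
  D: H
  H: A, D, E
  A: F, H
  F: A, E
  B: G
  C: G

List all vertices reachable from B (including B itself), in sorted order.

B, C, G

Start at B.
Its neighbours: G.
Then their neighbours: C.
Nothing further is reachable.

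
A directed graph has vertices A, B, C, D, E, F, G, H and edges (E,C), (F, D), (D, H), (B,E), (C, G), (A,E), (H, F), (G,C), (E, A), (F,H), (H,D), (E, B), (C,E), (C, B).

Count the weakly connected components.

2

From A: component {A, B, C, E, G}.
From D: component {D, F, H}.
That's 2 components.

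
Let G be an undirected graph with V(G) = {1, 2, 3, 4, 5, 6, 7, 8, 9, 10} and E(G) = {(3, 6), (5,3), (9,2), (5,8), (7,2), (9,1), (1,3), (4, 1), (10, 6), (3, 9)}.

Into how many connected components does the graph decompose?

From 1: component {1, 2, 3, 4, 5, 6, 7, 8, 9, 10}.
That's 1 component.

1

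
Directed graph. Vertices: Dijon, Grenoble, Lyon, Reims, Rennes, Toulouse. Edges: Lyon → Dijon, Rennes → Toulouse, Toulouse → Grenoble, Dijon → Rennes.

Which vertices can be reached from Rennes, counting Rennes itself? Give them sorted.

Start at Rennes.
Its neighbours: Toulouse.
Then their neighbours: Grenoble.
Nothing further is reachable.

Grenoble, Rennes, Toulouse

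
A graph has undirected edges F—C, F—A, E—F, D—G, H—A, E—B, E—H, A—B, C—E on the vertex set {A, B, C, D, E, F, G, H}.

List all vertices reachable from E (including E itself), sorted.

A, B, C, E, F, H

Start at E.
Its neighbours: B, C, F, H.
Then their neighbours: A.
Nothing further is reachable.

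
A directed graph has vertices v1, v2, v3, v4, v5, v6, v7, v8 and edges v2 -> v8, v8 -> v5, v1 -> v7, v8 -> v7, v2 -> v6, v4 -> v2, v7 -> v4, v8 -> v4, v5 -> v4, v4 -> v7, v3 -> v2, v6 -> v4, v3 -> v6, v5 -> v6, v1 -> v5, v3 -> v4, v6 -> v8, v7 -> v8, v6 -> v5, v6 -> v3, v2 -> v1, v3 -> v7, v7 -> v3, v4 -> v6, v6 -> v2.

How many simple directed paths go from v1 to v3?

v1→v5→v4→v2→v6→v3
v1→v5→v4→v2→v6→v8→v7→v3
v1→v5→v4→v2→v8→v7→v3
v1→v5→v4→v6→v2→v8→v7→v3
v1→v5→v4→v6→v3
v1→v5→v4→v6→v8→v7→v3
v1→v5→v4→v7→v3
v1→v5→v6→v2→v8→v4→v7→v3
... and 15 more.

23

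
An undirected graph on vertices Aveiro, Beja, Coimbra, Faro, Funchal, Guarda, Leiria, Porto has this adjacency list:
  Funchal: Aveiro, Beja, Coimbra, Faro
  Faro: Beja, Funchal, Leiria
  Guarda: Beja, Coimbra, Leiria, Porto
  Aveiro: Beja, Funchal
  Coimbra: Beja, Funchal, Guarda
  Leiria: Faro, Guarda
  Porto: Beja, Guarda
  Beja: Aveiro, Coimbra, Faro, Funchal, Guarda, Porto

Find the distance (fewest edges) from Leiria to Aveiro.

Distance 0: Leiria.
Distance 1: Faro, Guarda.
Distance 2: Beja, Coimbra, Funchal, Porto.
Distance 3: Aveiro — contains Aveiro.

3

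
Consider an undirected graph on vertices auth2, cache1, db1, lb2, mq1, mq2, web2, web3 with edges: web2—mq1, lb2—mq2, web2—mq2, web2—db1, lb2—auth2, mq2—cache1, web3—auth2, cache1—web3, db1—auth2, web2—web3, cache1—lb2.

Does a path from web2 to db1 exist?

Yes

Explore from web2.
Distance 1: reach db1, mq1, mq2, web3.
Found db1.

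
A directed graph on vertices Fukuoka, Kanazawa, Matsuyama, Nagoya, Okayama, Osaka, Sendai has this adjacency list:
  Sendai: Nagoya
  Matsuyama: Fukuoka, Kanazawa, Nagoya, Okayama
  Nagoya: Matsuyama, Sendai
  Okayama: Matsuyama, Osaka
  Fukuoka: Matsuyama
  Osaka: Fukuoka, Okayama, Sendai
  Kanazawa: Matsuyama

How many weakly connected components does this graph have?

From Fukuoka: component {Fukuoka, Kanazawa, Matsuyama, Nagoya, Okayama, Osaka, Sendai}.
That's 1 component.

1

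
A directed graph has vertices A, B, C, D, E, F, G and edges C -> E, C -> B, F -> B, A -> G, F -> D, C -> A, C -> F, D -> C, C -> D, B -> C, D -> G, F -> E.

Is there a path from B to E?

Yes

Explore from B.
Distance 1: reach C.
Distance 2: reach A, D, E, F.
Found E.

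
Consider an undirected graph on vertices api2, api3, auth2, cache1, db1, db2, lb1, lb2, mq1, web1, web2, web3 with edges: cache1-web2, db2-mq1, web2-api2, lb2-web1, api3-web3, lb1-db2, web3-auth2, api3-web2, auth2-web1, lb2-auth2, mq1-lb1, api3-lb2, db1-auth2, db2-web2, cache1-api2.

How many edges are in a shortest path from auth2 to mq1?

Distance 0: auth2.
Distance 1: db1, lb2, web1, web3.
Distance 2: api3.
Distance 3: web2.
Distance 4: api2, cache1, db2.
Distance 5: lb1, mq1 — contains mq1.

5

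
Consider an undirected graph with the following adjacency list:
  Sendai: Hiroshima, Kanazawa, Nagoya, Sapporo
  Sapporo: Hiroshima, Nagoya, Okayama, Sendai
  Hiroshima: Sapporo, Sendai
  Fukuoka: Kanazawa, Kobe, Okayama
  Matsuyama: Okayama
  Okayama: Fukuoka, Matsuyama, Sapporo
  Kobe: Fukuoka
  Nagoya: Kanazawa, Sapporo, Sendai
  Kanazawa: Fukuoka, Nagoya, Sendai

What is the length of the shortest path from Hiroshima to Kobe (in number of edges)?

4

Distance 0: Hiroshima.
Distance 1: Sapporo, Sendai.
Distance 2: Kanazawa, Nagoya, Okayama.
Distance 3: Fukuoka, Matsuyama.
Distance 4: Kobe — contains Kobe.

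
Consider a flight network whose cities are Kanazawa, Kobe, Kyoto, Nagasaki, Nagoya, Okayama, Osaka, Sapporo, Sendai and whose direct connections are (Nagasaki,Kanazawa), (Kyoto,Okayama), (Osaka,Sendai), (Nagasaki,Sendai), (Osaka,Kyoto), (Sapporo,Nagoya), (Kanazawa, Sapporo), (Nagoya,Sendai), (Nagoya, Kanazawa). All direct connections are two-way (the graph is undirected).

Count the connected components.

2

From Kanazawa: component {Kanazawa, Kyoto, Nagasaki, Nagoya, Okayama, Osaka, Sapporo, Sendai}.
From Kobe: component {Kobe}.
That's 2 components.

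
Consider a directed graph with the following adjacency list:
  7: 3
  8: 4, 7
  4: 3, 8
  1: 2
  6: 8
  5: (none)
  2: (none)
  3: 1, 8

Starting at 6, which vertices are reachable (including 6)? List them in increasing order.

1, 2, 3, 4, 6, 7, 8

Start at 6.
Its neighbours: 8.
Then their neighbours: 4, 7.
Then next layer: 3.
Then next layer: 1.
Then next layer: 2.
Nothing further is reachable.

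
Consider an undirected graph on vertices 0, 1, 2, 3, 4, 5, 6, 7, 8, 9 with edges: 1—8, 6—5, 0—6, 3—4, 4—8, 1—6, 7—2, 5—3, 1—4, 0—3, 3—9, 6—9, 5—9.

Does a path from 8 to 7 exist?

Explore from 8.
Distance 1: reach 1, 4.
Distance 2: reach 3, 6.
Distance 3: reach 0, 5, 9.
The search is exhausted without reaching 7; it lies in a different component.

No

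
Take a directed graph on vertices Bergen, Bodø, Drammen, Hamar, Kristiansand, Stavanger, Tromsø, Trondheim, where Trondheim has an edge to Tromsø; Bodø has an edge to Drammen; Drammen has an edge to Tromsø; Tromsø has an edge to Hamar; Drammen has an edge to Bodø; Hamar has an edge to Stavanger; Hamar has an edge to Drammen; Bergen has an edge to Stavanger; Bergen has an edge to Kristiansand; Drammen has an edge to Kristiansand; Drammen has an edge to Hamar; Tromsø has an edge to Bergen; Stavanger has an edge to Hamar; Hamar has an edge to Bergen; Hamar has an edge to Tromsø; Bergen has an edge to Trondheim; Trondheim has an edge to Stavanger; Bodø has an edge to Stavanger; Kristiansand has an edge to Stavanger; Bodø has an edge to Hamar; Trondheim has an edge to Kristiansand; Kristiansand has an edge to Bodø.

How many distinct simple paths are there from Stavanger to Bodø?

Stavanger→Hamar→Bergen→Kristiansand→Bodø
Stavanger→Hamar→Bergen→Trondheim→Kristiansand→Bodø
Stavanger→Hamar→Drammen→Bodø
Stavanger→Hamar→Drammen→Kristiansand→Bodø
Stavanger→Hamar→Drammen→Tromsø→Bergen→Kristiansand→Bodø
Stavanger→Hamar→Drammen→Tromsø→Bergen→Trondheim→Kristiansand→Bodø
Stavanger→Hamar→Tromsø→Bergen→Kristiansand→Bodø
Stavanger→Hamar→Tromsø→Bergen→Trondheim→Kristiansand→Bodø

8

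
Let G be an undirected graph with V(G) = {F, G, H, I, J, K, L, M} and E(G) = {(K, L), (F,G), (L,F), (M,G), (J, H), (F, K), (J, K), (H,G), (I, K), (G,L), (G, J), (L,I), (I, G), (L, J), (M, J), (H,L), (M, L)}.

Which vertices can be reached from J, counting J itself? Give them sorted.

Start at J.
Its neighbours: G, H, K, L, M.
Then their neighbours: F, I.
Every vertex is now reached.

F, G, H, I, J, K, L, M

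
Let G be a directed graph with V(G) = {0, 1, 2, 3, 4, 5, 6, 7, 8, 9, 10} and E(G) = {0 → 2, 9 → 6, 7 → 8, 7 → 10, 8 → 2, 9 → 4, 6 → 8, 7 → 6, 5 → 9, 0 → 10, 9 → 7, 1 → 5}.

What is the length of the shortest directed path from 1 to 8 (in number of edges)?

Distance 0: 1.
Distance 1: 5.
Distance 2: 9.
Distance 3: 4, 6, 7.
Distance 4: 8, 10 — contains 8.

4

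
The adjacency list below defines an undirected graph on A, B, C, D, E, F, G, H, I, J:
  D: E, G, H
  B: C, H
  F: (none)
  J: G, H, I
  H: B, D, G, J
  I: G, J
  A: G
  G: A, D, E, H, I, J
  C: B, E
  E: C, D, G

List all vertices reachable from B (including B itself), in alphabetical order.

A, B, C, D, E, G, H, I, J

Start at B.
Its neighbours: C, H.
Then their neighbours: D, E, G, J.
Then next layer: A, I.
Nothing further is reachable.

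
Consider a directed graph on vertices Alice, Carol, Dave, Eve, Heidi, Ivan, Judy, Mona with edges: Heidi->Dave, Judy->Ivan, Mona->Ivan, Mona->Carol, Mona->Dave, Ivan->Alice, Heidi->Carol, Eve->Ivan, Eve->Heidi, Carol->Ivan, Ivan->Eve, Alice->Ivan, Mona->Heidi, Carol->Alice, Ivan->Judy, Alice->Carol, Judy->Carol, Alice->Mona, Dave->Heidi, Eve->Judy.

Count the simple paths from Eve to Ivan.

8

Eve→Heidi→Carol→Alice→Ivan
Eve→Heidi→Carol→Alice→Mona→Ivan
Eve→Heidi→Carol→Ivan
Eve→Ivan
Eve→Judy→Carol→Alice→Ivan
Eve→Judy→Carol→Alice→Mona→Ivan
Eve→Judy→Carol→Ivan
Eve→Judy→Ivan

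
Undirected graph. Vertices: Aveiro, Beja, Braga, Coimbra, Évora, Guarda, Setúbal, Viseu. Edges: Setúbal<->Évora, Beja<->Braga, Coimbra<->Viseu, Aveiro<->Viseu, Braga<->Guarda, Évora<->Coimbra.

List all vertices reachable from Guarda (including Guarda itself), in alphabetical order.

Start at Guarda.
Its neighbours: Braga.
Then their neighbours: Beja.
Nothing further is reachable.

Beja, Braga, Guarda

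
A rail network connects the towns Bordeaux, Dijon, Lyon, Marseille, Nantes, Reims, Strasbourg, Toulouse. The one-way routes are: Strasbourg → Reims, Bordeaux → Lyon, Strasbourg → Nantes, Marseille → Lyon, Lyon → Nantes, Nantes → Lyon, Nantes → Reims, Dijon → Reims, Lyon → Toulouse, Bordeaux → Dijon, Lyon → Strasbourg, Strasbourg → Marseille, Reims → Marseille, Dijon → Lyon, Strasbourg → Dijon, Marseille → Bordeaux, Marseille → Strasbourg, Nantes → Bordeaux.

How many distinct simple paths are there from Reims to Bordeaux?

Reims→Marseille→Bordeaux
Reims→Marseille→Lyon→Nantes→Bordeaux
Reims→Marseille→Lyon→Strasbourg→Nantes→Bordeaux
Reims→Marseille→Strasbourg→Dijon→Lyon→Nantes→Bordeaux
Reims→Marseille→Strasbourg→Nantes→Bordeaux

5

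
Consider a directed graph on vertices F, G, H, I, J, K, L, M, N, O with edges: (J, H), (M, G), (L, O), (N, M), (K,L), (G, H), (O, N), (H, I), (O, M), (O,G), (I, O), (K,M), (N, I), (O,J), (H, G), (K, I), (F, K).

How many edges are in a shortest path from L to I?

3

Distance 0: L.
Distance 1: O.
Distance 2: G, J, M, N.
Distance 3: H, I — contains I.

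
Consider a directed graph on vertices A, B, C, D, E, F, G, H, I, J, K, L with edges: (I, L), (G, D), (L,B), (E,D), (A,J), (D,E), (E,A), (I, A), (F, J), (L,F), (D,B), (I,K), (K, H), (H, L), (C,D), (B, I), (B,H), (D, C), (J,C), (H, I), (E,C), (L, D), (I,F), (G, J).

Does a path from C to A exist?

Explore from C.
Distance 1: reach D.
Distance 2: reach B, E.
Distance 3: reach A, H, I.
Found A.

Yes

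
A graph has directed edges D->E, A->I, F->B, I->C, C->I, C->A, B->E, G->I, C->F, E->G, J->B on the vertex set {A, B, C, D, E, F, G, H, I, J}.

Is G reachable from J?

Yes

Explore from J.
Distance 1: reach B.
Distance 2: reach E.
Distance 3: reach G.
Found G.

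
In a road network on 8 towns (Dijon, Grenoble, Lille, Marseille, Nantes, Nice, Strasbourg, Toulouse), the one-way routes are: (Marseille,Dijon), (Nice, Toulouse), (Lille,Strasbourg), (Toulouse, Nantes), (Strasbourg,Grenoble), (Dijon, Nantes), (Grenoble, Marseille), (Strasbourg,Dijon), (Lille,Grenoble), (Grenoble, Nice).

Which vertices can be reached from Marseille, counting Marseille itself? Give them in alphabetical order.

Dijon, Marseille, Nantes

Start at Marseille.
Its neighbours: Dijon.
Then their neighbours: Nantes.
Nothing further is reachable.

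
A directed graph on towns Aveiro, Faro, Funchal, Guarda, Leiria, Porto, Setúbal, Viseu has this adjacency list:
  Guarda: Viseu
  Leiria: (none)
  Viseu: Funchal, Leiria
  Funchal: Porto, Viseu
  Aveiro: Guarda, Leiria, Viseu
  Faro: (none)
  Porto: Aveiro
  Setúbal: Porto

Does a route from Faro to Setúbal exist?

No

Faro has no outgoing edges, so nothing is reachable from it.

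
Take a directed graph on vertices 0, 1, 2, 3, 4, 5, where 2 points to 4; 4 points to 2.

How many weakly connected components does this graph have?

5

From 0: component {0}.
From 1: component {1}.
From 2: component {2, 4}.
From 3: component {3}.
From 5: component {5}.
That's 5 components.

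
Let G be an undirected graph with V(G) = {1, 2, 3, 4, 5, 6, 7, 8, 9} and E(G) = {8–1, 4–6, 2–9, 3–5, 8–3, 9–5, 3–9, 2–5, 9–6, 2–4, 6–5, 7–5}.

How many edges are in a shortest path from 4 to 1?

Distance 0: 4.
Distance 1: 2, 6.
Distance 2: 5, 9.
Distance 3: 3, 7.
Distance 4: 8.
Distance 5: 1 — contains 1.

5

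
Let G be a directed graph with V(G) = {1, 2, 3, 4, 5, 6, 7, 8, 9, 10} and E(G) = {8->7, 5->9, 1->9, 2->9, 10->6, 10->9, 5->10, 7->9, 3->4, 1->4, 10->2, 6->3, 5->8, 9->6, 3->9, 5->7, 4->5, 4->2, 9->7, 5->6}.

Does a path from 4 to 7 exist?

Yes

Explore from 4.
Distance 1: reach 2, 5.
Distance 2: reach 6, 7, 8, 9, 10.
Found 7.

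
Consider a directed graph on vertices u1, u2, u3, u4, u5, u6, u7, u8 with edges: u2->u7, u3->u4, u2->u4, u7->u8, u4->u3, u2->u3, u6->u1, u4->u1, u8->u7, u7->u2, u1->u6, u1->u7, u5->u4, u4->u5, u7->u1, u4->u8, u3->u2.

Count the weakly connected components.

From u1: component {u1, u2, u3, u4, u5, u6, u7, u8}.
That's 1 component.

1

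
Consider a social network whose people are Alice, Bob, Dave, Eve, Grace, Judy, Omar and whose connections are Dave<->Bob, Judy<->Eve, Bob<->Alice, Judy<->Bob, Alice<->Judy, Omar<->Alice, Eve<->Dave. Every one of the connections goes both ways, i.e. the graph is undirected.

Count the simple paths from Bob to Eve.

3

Bob–Alice–Judy–Eve
Bob–Dave–Eve
Bob–Judy–Eve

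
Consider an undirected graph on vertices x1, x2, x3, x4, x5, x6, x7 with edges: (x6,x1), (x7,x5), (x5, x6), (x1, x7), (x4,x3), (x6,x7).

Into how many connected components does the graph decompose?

From x1: component {x1, x5, x6, x7}.
From x2: component {x2}.
From x3: component {x3, x4}.
That's 3 components.

3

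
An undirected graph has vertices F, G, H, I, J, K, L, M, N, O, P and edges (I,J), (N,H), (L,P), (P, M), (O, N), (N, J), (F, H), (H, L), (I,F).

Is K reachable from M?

Explore from M.
Distance 1: reach P.
Distance 2: reach L.
Distance 3: reach H.
Distance 4: reach F, N.
Distance 5: reach I, J, O.
The search is exhausted without reaching K; it lies in a different component.

No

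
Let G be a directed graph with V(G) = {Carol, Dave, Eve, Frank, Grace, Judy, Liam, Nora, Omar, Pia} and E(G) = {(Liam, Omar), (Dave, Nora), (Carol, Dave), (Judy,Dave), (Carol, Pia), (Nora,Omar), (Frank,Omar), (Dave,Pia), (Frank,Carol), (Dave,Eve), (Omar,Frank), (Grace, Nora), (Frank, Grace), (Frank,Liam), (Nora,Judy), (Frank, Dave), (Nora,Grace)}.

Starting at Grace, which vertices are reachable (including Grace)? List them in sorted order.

Start at Grace.
Its neighbours: Nora.
Then their neighbours: Judy, Omar.
Then next layer: Dave, Frank.
Then next layer: Carol, Eve, Liam, Pia.
Every vertex is now reached.

Carol, Dave, Eve, Frank, Grace, Judy, Liam, Nora, Omar, Pia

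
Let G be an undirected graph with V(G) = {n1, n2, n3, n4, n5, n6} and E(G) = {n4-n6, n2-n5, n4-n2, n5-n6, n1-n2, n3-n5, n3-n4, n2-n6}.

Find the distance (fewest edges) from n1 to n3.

Distance 0: n1.
Distance 1: n2.
Distance 2: n4, n5, n6.
Distance 3: n3 — contains n3.

3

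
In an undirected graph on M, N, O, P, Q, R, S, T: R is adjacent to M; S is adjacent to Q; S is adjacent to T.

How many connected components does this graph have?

From M: component {M, R}.
From N: component {N}.
From O: component {O}.
From P: component {P}.
From Q: component {Q, S, T}.
That's 5 components.

5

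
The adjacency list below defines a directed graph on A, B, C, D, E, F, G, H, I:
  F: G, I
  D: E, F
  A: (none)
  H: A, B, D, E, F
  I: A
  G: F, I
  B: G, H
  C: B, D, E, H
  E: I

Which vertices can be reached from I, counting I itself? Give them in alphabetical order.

Start at I.
Its neighbours: A.
Nothing further is reachable.

A, I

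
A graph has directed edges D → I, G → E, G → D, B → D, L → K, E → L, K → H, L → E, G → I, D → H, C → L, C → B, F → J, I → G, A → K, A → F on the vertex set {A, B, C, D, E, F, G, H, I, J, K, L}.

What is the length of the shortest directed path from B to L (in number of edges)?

5

Distance 0: B.
Distance 1: D.
Distance 2: H, I.
Distance 3: G.
Distance 4: E.
Distance 5: L — contains L.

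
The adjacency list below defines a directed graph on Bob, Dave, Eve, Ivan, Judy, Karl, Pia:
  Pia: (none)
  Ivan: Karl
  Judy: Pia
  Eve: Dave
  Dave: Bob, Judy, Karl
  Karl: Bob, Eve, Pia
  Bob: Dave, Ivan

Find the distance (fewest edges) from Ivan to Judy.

4

Distance 0: Ivan.
Distance 1: Karl.
Distance 2: Bob, Eve, Pia.
Distance 3: Dave.
Distance 4: Judy — contains Judy.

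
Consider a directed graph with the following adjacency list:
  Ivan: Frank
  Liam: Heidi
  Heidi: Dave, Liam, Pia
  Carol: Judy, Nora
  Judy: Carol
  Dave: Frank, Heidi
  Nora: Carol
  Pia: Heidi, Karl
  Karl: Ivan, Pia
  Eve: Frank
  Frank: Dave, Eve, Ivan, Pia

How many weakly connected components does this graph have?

2

From Carol: component {Carol, Judy, Nora}.
From Dave: component {Dave, Eve, Frank, Heidi, Ivan, Karl, Liam, Pia}.
That's 2 components.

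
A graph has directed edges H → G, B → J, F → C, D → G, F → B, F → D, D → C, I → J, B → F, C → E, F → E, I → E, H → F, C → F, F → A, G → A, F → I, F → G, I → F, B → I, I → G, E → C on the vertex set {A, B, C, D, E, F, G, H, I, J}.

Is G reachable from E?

Yes

Explore from E.
Distance 1: reach C.
Distance 2: reach F.
Distance 3: reach A, B, D, G, I.
Found G.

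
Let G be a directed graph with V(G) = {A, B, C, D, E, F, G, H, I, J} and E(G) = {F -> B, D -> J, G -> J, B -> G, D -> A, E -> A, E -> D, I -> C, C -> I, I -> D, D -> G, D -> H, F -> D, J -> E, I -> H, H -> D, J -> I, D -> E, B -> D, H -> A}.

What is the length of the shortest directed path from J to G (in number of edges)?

3

Distance 0: J.
Distance 1: E, I.
Distance 2: A, C, D, H.
Distance 3: G — contains G.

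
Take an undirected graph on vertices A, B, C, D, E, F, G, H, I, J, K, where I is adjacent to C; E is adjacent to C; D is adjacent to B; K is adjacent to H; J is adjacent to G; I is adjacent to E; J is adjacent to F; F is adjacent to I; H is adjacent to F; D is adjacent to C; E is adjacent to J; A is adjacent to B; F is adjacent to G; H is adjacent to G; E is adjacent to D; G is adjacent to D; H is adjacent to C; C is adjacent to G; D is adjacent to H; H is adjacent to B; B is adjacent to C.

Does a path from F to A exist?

Explore from F.
Distance 1: reach G, H, I, J.
Distance 2: reach B, C, D, E, K.
Distance 3: reach A.
Found A.

Yes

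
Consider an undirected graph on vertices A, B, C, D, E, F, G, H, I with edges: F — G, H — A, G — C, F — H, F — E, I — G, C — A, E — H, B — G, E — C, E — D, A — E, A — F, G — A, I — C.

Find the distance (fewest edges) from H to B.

Distance 0: H.
Distance 1: A, E, F.
Distance 2: C, D, G.
Distance 3: B, I — contains B.

3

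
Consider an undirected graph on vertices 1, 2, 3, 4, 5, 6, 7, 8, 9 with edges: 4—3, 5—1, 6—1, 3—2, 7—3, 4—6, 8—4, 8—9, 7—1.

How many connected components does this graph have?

From 1: component {1, 2, 3, 4, 5, 6, 7, 8, 9}.
That's 1 component.

1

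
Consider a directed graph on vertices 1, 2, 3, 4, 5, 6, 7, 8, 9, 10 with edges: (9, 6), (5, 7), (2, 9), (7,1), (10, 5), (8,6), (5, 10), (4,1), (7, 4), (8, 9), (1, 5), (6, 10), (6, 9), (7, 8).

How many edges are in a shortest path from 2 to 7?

Distance 0: 2.
Distance 1: 9.
Distance 2: 6.
Distance 3: 10.
Distance 4: 5.
Distance 5: 7 — contains 7.

5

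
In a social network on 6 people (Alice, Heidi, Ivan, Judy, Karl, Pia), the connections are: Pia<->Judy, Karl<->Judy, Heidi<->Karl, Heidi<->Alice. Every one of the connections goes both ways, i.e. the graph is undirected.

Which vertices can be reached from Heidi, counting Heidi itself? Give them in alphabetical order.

Alice, Heidi, Judy, Karl, Pia

Start at Heidi.
Its neighbours: Alice, Karl.
Then their neighbours: Judy.
Then next layer: Pia.
Nothing further is reachable.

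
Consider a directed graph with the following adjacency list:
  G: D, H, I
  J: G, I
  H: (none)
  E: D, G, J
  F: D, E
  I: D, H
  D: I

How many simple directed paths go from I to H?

I→H

1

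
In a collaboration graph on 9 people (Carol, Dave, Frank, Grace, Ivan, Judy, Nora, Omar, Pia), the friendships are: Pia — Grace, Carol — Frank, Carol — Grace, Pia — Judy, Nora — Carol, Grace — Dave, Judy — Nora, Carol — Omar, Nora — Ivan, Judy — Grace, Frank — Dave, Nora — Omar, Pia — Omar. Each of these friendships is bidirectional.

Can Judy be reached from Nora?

Explore from Nora.
Distance 1: reach Carol, Ivan, Judy, Omar.
Found Judy.

Yes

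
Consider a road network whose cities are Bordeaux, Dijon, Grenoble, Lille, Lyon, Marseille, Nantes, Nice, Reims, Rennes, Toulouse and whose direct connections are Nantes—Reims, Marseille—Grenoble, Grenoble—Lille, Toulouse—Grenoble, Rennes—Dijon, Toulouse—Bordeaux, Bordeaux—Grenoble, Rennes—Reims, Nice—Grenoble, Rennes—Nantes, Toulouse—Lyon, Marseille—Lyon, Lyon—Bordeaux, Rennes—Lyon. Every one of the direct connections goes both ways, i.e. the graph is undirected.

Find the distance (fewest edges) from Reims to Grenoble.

4

Distance 0: Reims.
Distance 1: Nantes, Rennes.
Distance 2: Dijon, Lyon.
Distance 3: Bordeaux, Marseille, Toulouse.
Distance 4: Grenoble — contains Grenoble.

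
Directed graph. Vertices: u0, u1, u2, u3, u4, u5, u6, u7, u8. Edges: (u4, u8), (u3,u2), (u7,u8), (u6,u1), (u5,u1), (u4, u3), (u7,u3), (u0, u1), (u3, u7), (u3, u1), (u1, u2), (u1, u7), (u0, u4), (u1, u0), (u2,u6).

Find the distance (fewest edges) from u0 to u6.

Distance 0: u0.
Distance 1: u1, u4.
Distance 2: u2, u3, u7, u8.
Distance 3: u6 — contains u6.

3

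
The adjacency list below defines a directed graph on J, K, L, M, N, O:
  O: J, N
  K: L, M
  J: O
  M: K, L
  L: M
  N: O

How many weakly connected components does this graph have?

From J: component {J, N, O}.
From K: component {K, L, M}.
That's 2 components.

2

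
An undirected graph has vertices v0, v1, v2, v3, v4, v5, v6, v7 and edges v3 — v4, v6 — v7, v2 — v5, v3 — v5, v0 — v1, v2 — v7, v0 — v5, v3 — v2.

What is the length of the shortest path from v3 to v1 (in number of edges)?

3

Distance 0: v3.
Distance 1: v2, v4, v5.
Distance 2: v0, v7.
Distance 3: v1, v6 — contains v1.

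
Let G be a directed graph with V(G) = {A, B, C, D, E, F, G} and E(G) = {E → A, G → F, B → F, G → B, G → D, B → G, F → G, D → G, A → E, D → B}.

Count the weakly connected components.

3

From A: component {A, E}.
From B: component {B, D, F, G}.
From C: component {C}.
That's 3 components.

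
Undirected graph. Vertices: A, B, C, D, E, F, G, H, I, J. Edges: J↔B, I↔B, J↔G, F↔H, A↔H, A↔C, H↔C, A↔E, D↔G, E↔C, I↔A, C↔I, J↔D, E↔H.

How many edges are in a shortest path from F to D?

6

Distance 0: F.
Distance 1: H.
Distance 2: A, C, E.
Distance 3: I.
Distance 4: B.
Distance 5: J.
Distance 6: D, G — contains D.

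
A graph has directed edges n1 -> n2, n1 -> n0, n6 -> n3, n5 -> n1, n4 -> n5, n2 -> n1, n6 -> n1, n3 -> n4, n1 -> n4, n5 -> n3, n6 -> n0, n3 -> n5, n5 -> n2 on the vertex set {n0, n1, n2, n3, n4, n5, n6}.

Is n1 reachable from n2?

Explore from n2.
Distance 1: reach n1.
Found n1.

Yes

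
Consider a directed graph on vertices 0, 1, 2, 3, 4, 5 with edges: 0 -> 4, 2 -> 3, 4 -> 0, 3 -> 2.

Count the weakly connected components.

From 0: component {0, 4}.
From 1: component {1}.
From 2: component {2, 3}.
From 5: component {5}.
That's 4 components.

4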